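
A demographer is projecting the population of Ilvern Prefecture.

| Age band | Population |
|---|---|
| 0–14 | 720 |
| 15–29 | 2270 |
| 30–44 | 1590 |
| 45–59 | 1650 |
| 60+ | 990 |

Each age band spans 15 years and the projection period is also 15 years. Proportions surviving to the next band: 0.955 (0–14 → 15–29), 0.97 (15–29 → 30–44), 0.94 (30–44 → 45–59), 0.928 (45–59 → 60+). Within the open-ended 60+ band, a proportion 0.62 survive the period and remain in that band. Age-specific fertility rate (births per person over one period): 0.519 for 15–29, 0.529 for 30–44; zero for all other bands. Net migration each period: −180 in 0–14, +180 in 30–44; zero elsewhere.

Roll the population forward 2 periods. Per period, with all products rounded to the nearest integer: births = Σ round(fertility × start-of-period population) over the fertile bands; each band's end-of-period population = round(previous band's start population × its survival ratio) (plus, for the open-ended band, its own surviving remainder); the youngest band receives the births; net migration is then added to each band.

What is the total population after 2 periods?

After projecting period 1:
Births: 2270 × 0.519 = 1178  |  1590 × 0.529 = 841 → 2019
15–29: 720 × 0.955 = 688
30–44: 2270 × 0.97 = 2202
45–59: 1590 × 0.94 = 1495
60+: 1650 × 0.928 + 990 × 0.62 = 1531 + 614 = 2145
Net migration: 0–14 − 180 → 1839; 30–44 + 180 → 2382
Population now: 0–14=1839, 15–29=688, 30–44=2382, 45–59=1495, 60+=2145
After projecting period 2:
Births: 688 × 0.519 = 357  |  2382 × 0.529 = 1260 → 1617
15–29: 1839 × 0.955 = 1756
30–44: 688 × 0.97 = 667
45–59: 2382 × 0.94 = 2239
60+: 1495 × 0.928 + 2145 × 0.62 = 1387 + 1330 = 2717
Net migration: 0–14 − 180 → 1437; 30–44 + 180 → 847
Population now: 0–14=1437, 15–29=1756, 30–44=847, 45–59=2239, 60+=2717
Total after period 2: 1437 + 1756 + 847 + 2239 + 2717 = 8996

8996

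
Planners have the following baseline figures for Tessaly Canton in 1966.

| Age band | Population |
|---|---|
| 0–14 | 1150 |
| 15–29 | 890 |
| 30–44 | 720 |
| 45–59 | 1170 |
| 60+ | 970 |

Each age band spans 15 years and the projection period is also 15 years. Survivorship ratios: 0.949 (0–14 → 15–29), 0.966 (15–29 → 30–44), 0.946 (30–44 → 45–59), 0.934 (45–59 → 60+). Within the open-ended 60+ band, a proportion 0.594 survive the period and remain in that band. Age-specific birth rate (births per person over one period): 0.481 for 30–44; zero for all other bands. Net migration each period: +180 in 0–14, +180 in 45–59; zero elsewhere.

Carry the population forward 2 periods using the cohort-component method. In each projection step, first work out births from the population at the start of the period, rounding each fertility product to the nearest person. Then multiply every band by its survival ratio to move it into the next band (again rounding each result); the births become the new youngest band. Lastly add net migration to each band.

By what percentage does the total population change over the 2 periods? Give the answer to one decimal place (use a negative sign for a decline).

0.7

Period 1.
Births: 720 × 0.481 = 346
15–29: 1150 × 0.949 = 1091
30–44: 890 × 0.966 = 860
45–59: 720 × 0.946 = 681
60+: 1170 × 0.934 + 970 × 0.594 = 1093 + 576 = 1669
Net migration: 0–14 + 180 → 526; 45–59 + 180 → 861
Giving 526 / 1091 / 860 / 861 / 1669.
Period 2.
Births: 860 × 0.481 = 414
15–29: 526 × 0.949 = 499
30–44: 1091 × 0.966 = 1054
45–59: 860 × 0.946 = 814
60+: 861 × 0.934 + 1669 × 0.594 = 804 + 991 = 1795
Net migration: 0–14 + 180 → 594; 45–59 + 180 → 994
Giving 594 / 499 / 1054 / 994 / 1795.
Total: 4900 → 4936; change = 36; percentage change = 0.7%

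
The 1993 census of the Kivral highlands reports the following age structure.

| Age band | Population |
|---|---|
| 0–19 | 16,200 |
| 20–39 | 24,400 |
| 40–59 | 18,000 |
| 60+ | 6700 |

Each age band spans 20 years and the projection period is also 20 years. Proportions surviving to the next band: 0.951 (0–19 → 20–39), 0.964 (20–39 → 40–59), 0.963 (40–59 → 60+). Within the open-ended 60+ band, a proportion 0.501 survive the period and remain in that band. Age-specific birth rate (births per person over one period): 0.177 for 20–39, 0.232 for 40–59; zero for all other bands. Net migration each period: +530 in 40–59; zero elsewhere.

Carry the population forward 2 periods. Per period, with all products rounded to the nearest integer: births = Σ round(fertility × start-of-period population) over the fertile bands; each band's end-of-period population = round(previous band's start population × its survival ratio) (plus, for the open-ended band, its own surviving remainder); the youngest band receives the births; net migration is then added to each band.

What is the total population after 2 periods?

65295

(Bands numbered youngest = 1 to oldest = 4.)
After projecting period 1:
Births: 24400 × 0.177 = 4319  |  18000 × 0.232 = 4176 ⇒ total 8495
Band 2: 16200 × 0.951 = 15406
Band 3: 24400 × 0.964 = 23522
Band 4: 18000 × 0.963 + 6700 × 0.501 = 17334 + 3357 = 20691
Net migration: Band 3 + 530 → 24052
End of period: [8495, 15406, 24052, 20691]
After projecting period 2:
Births: 15406 × 0.177 = 2727  |  24052 × 0.232 = 5580 ⇒ total 8307
Band 2: 8495 × 0.951 = 8079
Band 3: 15406 × 0.964 = 14851
Band 4: 24052 × 0.963 + 20691 × 0.501 = 23162 + 10366 = 33528
Net migration: Band 3 + 530 → 15381
End of period: [8307, 8079, 15381, 33528]
Total after period 2: 8307 + 8079 + 15381 + 33528 = 65295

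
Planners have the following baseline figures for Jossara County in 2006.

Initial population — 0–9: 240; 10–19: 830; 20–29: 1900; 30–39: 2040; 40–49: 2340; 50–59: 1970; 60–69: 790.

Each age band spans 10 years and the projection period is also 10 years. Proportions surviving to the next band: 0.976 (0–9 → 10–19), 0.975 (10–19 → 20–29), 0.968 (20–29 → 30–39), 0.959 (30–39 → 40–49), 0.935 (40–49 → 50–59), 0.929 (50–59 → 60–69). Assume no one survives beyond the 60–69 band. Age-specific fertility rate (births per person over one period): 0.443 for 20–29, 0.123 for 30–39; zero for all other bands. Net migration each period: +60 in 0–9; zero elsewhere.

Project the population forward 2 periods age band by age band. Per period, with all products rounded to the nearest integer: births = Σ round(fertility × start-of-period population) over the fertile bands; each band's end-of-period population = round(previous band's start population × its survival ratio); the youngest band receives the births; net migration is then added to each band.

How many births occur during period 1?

1093

(Groups numbered youngest = 1 to oldest = 7.)
Period 1:
Births: 1900 × 0.443 = 842, 2040 × 0.123 = 251 ⇒ total 1093
Group 2: 240 × 0.976 = 234
Group 3: 830 × 0.975 = 809
Group 4: 1900 × 0.968 = 1839
Group 5: 2040 × 0.959 = 1956
Group 6: 2340 × 0.935 = 2188
Group 7: 1970 × 0.929 = 1830
Net migration: Group 1 + 60 → 1153
Giving 1153 / 234 / 809 / 1839 / 1956 / 2188 / 1830.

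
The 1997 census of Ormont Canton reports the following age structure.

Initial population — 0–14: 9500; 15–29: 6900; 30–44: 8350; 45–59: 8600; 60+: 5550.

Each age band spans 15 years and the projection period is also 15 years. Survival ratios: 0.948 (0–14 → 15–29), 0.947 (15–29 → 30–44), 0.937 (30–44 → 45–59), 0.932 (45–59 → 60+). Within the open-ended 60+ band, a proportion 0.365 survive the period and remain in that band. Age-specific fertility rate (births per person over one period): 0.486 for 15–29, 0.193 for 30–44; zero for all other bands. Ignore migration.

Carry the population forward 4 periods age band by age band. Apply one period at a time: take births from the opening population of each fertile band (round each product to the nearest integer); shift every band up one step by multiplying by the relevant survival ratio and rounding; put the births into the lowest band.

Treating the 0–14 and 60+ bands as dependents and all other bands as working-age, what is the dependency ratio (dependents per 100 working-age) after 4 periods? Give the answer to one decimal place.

111.4

Call the groups 1 to 5, youngest first.
— Period 1 —
Births: 6900 * 0.486 = 3353, 8350 * 0.193 = 1612 — total 4965
Group 2: 9500 * 0.948 = 9006
Group 3: 6900 * 0.947 = 6534
Group 4: 8350 * 0.937 = 7824
Group 5: 8600 * 0.932 + 5550 * 0.365 = 8015 + 2026 = 10041
End of period: [4965, 9006, 6534, 7824, 10041]
— Period 2 —
Births: 9006 * 0.486 = 4377, 6534 * 0.193 = 1261 — total 5638
Group 2: 4965 * 0.948 = 4707
Group 3: 9006 * 0.947 = 8529
Group 4: 6534 * 0.937 = 6122
Group 5: 7824 * 0.932 + 10041 * 0.365 = 7292 + 3665 = 10957
End of period: [5638, 4707, 8529, 6122, 10957]
— Period 3 —
Births: 4707 * 0.486 = 2288, 8529 * 0.193 = 1646 — total 3934
Group 2: 5638 * 0.948 = 5345
Group 3: 4707 * 0.947 = 4458
Group 4: 8529 * 0.937 = 7992
Group 5: 6122 * 0.932 + 10957 * 0.365 = 5706 + 3999 = 9705
End of period: [3934, 5345, 4458, 7992, 9705]
— Period 4 —
Births: 5345 * 0.486 = 2598, 4458 * 0.193 = 860 — total 3458
Group 2: 3934 * 0.948 = 3729
Group 3: 5345 * 0.947 = 5062
Group 4: 4458 * 0.937 = 4177
Group 5: 7992 * 0.932 + 9705 * 0.365 = 7449 + 3542 = 10991
End of period: [3458, 3729, 5062, 4177, 10991]
Dependents (band 0–14 + band 60+) = 3458 + 10991 = 14449; working-age = 12968; ratio = 14449/12968 × 100 = 111.4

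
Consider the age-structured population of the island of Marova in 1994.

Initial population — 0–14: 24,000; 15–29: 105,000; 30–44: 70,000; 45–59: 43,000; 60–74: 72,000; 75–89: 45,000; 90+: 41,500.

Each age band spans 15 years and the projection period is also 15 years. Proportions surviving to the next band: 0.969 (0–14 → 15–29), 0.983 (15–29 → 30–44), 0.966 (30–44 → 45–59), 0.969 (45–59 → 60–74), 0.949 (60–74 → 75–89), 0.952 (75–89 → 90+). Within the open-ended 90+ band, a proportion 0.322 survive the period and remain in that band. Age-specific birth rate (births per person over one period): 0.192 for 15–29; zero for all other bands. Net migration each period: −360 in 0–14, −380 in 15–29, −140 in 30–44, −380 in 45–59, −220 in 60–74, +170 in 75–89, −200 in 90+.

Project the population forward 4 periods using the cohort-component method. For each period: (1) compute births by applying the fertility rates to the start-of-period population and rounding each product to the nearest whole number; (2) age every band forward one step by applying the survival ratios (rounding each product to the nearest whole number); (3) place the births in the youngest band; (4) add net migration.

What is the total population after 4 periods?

After projecting period 1:
Births: 105000 * 0.192 = 20160
15–29: 24000 * 0.969 = 23256
30–44: 105000 * 0.983 = 103215
45–59: 70000 * 0.966 = 67620
60–74: 43000 * 0.969 = 41667
75–89: 72000 * 0.949 = 68328
90+: 45000 * 0.952 + 41500 * 0.322 = 42840 + 13363 = 56203
Net migration: 0–14 − 360 → 19800; 15–29 − 380 → 22876; 30–44 − 140 → 103075; 45–59 − 380 → 67240; 60–74 − 220 → 41447; 75–89 + 170 → 68498; 90+ − 200 → 56003
Population now: 0–14=19800, 15–29=22876, 30–44=103075, 45–59=67240, 60–74=41447, 75–89=68498, 90+=56003
After projecting period 2:
Births: 22876 * 0.192 = 4392
15–29: 19800 * 0.969 = 19186
30–44: 22876 * 0.983 = 22487
45–59: 103075 * 0.966 = 99570
60–74: 67240 * 0.969 = 65156
75–89: 41447 * 0.949 = 39333
90+: 68498 * 0.952 + 56003 * 0.322 = 65210 + 18033 = 83243
Net migration: 0–14 − 360 → 4032; 15–29 − 380 → 18806; 30–44 − 140 → 22347; 45–59 − 380 → 99190; 60–74 − 220 → 64936; 75–89 + 170 → 39503; 90+ − 200 → 83043
Population now: 0–14=4032, 15–29=18806, 30–44=22347, 45–59=99190, 60–74=64936, 75–89=39503, 90+=83043
After projecting period 3:
Births: 18806 * 0.192 = 3611
15–29: 4032 * 0.969 = 3907
30–44: 18806 * 0.983 = 18486
45–59: 22347 * 0.966 = 21587
60–74: 99190 * 0.969 = 96115
75–89: 64936 * 0.949 = 61624
90+: 39503 * 0.952 + 83043 * 0.322 = 37607 + 26740 = 64347
Net migration: 0–14 − 360 → 3251; 15–29 − 380 → 3527; 30–44 − 140 → 18346; 45–59 − 380 → 21207; 60–74 − 220 → 95895; 75–89 + 170 → 61794; 90+ − 200 → 64147
Population now: 0–14=3251, 15–29=3527, 30–44=18346, 45–59=21207, 60–74=95895, 75–89=61794, 90+=64147
After projecting period 4:
Births: 3527 * 0.192 = 677
15–29: 3251 * 0.969 = 3150
30–44: 3527 * 0.983 = 3467
45–59: 18346 * 0.966 = 17722
60–74: 21207 * 0.969 = 20550
75–89: 95895 * 0.949 = 91004
90+: 61794 * 0.952 + 64147 * 0.322 = 58828 + 20655 = 79483
Net migration: 0–14 − 360 → 317; 15–29 − 380 → 2770; 30–44 − 140 → 3327; 45–59 − 380 → 17342; 60–74 − 220 → 20330; 75–89 + 170 → 91174; 90+ − 200 → 79283
Population now: 0–14=317, 15–29=2770, 30–44=3327, 45–59=17342, 60–74=20330, 75–89=91174, 90+=79283
Total after period 4: 317 + 2770 + 3327 + 17342 + 20330 + 91174 + 79283 = 214543

214543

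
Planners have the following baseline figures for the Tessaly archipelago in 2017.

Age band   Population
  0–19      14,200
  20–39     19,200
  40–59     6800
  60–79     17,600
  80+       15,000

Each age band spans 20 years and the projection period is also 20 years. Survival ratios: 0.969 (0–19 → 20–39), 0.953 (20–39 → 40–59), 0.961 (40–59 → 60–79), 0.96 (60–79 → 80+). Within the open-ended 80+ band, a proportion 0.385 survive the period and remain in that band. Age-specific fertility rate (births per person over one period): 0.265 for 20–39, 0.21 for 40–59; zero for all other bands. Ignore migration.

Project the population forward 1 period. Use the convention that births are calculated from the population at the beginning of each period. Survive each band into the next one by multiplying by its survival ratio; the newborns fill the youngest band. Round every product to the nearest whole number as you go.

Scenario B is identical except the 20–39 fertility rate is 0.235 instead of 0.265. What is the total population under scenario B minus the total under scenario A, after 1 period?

Period 1.
Births: 19200 * 0.265 = 5088, 6800 * 0.21 = 1428 ⇒ total 6516
20–39: 14200 * 0.969 = 13760
40–59: 19200 * 0.953 = 18298
60–79: 6800 * 0.961 = 6535
80+: 17600 * 0.96 + 15000 * 0.385 = 16896 + 5775 = 22671
Population now: 0–19=6516, 20–39=13760, 40–59=18298, 60–79=6535, 80+=22671
Scenario A total after 1 period: 67780
Scenario B projection —
Period 1.
Births: 19200 * 0.235 = 4512, 6800 * 0.21 = 1428 ⇒ total 5940
20–39: 14200 * 0.969 = 13760
40–59: 19200 * 0.953 = 18298
60–79: 6800 * 0.961 = 6535
80+: 17600 * 0.96 + 15000 * 0.385 = 16896 + 5775 = 22671
Population now: 0–19=5940, 20–39=13760, 40–59=18298, 60–79=6535, 80+=22671
Scenario B total after 1 period: 67204
Difference B − A = 67204 − 67780 = -576

-576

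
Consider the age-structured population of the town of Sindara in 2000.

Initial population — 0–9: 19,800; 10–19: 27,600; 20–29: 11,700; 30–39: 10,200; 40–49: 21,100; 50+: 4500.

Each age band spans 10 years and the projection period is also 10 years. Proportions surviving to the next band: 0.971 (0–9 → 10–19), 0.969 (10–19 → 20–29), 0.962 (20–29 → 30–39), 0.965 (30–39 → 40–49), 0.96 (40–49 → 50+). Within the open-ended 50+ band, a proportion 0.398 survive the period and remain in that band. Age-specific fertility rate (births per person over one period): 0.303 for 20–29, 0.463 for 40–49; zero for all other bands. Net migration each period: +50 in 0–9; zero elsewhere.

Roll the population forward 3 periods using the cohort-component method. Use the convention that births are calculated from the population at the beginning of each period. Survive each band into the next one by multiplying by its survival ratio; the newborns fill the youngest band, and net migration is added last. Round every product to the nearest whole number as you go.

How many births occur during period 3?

Let band 1 be 0–9 through band 6 = 50+.
[period 1]
Births: 11700 × 0.303 = 3545 ; 21100 × 0.463 = 9769 ⇒ total 13314
Band 2: 19800 × 0.971 = 19226
Band 3: 27600 × 0.969 = 26744
Band 4: 11700 × 0.962 = 11255
Band 5: 10200 × 0.965 = 9843
Band 6: 21100 × 0.96 + 4500 × 0.398 = 20256 + 1791 = 22047
Net migration: Band 1 + 50 → 13364
→ [13364, 19226, 26744, 11255, 9843, 22047]
[period 2]
Births: 26744 × 0.303 = 8103 ; 9843 × 0.463 = 4557 ⇒ total 12660
Band 2: 13364 × 0.971 = 12976
Band 3: 19226 × 0.969 = 18630
Band 4: 26744 × 0.962 = 25728
Band 5: 11255 × 0.965 = 10861
Band 6: 9843 × 0.96 + 22047 × 0.398 = 9449 + 8775 = 18224
Net migration: Band 1 + 50 → 12710
→ [12710, 12976, 18630, 25728, 10861, 18224]
[period 3]
Births: 18630 × 0.303 = 5645 ; 10861 × 0.463 = 5029 ⇒ total 10674
Band 2: 12710 × 0.971 = 12341
Band 3: 12976 × 0.969 = 12574
Band 4: 18630 × 0.962 = 17922
Band 5: 25728 × 0.965 = 24828
Band 6: 10861 × 0.96 + 18224 × 0.398 = 10427 + 7253 = 17680
Net migration: Band 1 + 50 → 10724
→ [10724, 12341, 12574, 17922, 24828, 17680]

10674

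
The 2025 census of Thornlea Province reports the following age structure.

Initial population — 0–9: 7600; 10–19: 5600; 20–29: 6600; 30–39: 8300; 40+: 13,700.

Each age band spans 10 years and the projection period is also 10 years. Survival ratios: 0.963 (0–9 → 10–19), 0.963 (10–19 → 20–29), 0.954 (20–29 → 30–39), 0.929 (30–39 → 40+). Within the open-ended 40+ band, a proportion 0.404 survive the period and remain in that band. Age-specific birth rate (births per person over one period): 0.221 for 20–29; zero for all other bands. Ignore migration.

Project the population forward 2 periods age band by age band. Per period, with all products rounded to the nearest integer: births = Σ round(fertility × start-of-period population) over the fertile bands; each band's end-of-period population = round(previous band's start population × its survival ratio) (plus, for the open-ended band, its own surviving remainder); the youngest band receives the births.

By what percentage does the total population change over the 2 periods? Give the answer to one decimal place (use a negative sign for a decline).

-37.8

(Bands numbered youngest = 1 to oldest = 5.)
Period 1.
Births: 6600 × 0.221 = 1459
Band 2: 7600 × 0.963 = 7319
Band 3: 5600 × 0.963 = 5393
Band 4: 6600 × 0.954 = 6296
Band 5: 8300 × 0.929 + 13700 × 0.404 = 7711 + 5535 = 13246
Population now: 0–9=1459, 10–19=7319, 20–29=5393, 30–39=6296, 40+=13246
Period 2.
Births: 5393 × 0.221 = 1192
Band 2: 1459 × 0.963 = 1405
Band 3: 7319 × 0.963 = 7048
Band 4: 5393 × 0.954 = 5145
Band 5: 6296 × 0.929 + 13246 × 0.404 = 5849 + 5351 = 11200
Population now: 0–9=1192, 10–19=1405, 20–29=7048, 30–39=5145, 40+=11200
Total: 41800 → 25990; change = -15810; percentage change = -37.8%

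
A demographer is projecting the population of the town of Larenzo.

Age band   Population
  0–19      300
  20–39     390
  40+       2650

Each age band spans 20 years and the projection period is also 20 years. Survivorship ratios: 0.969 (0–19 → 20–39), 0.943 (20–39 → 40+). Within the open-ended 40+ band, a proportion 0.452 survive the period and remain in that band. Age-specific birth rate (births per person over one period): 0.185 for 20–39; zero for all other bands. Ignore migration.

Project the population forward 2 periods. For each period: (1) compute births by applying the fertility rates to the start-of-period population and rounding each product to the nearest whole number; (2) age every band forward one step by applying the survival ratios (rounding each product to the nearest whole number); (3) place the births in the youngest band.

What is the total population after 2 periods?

1106

Let band 1 be 0–19 through band 3 = 40+.
After projecting period 1:
Births: 390 × 0.185 = 72
Band 2: 300 × 0.969 = 291
Band 3: 390 × 0.943 + 2650 × 0.452 = 368 + 1198 = 1566
Giving 72 / 291 / 1566.
After projecting period 2:
Births: 291 × 0.185 = 54
Band 2: 72 × 0.969 = 70
Band 3: 291 × 0.943 + 1566 × 0.452 = 274 + 708 = 982
Giving 54 / 70 / 982.
Total after period 2: 54 + 70 + 982 = 1106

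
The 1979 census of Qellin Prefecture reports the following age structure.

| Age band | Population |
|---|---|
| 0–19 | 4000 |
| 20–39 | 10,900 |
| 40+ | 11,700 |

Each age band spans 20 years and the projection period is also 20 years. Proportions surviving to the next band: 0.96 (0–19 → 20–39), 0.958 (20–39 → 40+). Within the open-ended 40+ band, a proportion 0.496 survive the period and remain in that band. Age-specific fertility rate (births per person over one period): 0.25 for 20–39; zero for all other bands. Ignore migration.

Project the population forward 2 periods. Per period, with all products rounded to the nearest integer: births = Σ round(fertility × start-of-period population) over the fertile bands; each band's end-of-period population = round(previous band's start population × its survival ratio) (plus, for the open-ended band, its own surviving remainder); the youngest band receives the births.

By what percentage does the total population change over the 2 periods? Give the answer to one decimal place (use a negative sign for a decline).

Period 1.
Births: 10900 × 0.25 = 2725
20–39: 4000 × 0.96 = 3840
40+: 10900 × 0.958 + 11700 × 0.496 = 10442 + 5803 = 16245
End of period: [2725, 3840, 16245]
Period 2.
Births: 3840 × 0.25 = 960
20–39: 2725 × 0.96 = 2616
40+: 3840 × 0.958 + 16245 × 0.496 = 3679 + 8058 = 11737
End of period: [960, 2616, 11737]
Total: 26600 → 15313; change = -11287; percentage change = -42.4%

-42.4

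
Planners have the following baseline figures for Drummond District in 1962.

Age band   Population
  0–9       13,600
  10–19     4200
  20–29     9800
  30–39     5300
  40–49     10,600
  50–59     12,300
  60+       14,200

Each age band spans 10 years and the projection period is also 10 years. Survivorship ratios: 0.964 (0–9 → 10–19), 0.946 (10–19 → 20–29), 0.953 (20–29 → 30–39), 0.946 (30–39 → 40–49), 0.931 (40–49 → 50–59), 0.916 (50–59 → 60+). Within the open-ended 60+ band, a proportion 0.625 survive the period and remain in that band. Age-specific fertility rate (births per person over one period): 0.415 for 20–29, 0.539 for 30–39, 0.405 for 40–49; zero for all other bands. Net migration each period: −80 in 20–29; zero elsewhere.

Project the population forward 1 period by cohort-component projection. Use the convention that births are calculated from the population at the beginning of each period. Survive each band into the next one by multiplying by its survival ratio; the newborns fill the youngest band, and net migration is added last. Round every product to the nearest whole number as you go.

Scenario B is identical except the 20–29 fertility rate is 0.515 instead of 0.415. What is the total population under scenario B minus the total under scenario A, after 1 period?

— Period 1 —
Births: 9800 × 0.415 = 4067  |  5300 × 0.539 = 2857  |  10600 × 0.405 = 4293 → 11217
10–19: 13600 × 0.964 = 13110
20–29: 4200 × 0.946 = 3973
30–39: 9800 × 0.953 = 9339
40–49: 5300 × 0.946 = 5014
50–59: 10600 × 0.931 = 9869
60+: 12300 × 0.916 + 14200 × 0.625 = 11267 + 8875 = 20142
Net migration: 20–29 − 80 → 3893
Population now: 0–9=11217, 10–19=13110, 20–29=3893, 30–39=9339, 40–49=5014, 50–59=9869, 60+=20142
Scenario A total after 1 period: 72584
Scenario B projection —
— Period 1 —
Births: 9800 × 0.515 = 5047  |  5300 × 0.539 = 2857  |  10600 × 0.405 = 4293 → 12197
10–19: 13600 × 0.964 = 13110
20–29: 4200 × 0.946 = 3973
30–39: 9800 × 0.953 = 9339
40–49: 5300 × 0.946 = 5014
50–59: 10600 × 0.931 = 9869
60+: 12300 × 0.916 + 14200 × 0.625 = 11267 + 8875 = 20142
Net migration: 20–29 − 80 → 3893
Population now: 0–9=12197, 10–19=13110, 20–29=3893, 30–39=9339, 40–49=5014, 50–59=9869, 60+=20142
Scenario B total after 1 period: 73564
Difference B − A = 73564 − 72584 = 980

980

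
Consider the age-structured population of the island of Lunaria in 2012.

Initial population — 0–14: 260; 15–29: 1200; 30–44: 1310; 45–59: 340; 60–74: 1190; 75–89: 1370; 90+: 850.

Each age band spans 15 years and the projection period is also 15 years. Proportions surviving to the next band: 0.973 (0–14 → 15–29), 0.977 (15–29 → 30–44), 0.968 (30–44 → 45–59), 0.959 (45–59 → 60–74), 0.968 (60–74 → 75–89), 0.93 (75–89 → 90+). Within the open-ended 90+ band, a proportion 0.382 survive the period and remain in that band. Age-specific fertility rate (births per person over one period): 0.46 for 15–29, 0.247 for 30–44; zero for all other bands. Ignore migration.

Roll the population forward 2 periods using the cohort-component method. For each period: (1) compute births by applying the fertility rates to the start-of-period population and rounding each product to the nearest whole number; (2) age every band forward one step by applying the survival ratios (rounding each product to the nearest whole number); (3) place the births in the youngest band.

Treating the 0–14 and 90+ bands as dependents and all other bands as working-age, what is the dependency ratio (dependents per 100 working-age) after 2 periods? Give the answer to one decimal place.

Period 1:
Births: 1200 * 0.46 = 552, 1310 * 0.247 = 324 — total 876
15–29: 260 * 0.973 = 253
30–44: 1200 * 0.977 = 1172
45–59: 1310 * 0.968 = 1268
60–74: 340 * 0.959 = 326
75–89: 1190 * 0.968 = 1152
90+: 1370 * 0.93 + 850 * 0.382 = 1274 + 325 = 1599
Giving 876 / 253 / 1172 / 1268 / 326 / 1152 / 1599.
Period 2:
Births: 253 * 0.46 = 116, 1172 * 0.247 = 289 — total 405
15–29: 876 * 0.973 = 852
30–44: 253 * 0.977 = 247
45–59: 1172 * 0.968 = 1134
60–74: 1268 * 0.959 = 1216
75–89: 326 * 0.968 = 316
90+: 1152 * 0.93 + 1599 * 0.382 = 1071 + 611 = 1682
Giving 405 / 852 / 247 / 1134 / 1216 / 316 / 1682.
Dependents (band 0–14 + band 90+) = 405 + 1682 = 2087; working-age = 3765; ratio = 2087/3765 × 100 = 55.4

55.4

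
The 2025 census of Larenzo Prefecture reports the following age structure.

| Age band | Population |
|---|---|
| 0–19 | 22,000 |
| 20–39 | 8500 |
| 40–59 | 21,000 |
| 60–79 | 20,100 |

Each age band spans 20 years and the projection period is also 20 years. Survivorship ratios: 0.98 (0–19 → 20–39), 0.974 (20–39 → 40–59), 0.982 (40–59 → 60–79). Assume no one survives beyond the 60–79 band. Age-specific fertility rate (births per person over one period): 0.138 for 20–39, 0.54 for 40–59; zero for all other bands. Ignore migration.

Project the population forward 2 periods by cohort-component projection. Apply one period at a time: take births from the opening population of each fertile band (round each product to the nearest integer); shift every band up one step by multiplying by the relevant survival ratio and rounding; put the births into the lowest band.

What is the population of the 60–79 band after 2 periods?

8130

— Period 1 —
Births: 8500 × 0.138 = 1173  |  21000 × 0.54 = 11340 — total 12513
20–39: 22000 × 0.98 = 21560
40–59: 8500 × 0.974 = 8279
60–79: 21000 × 0.982 = 20622
Population now: 0–19=12513, 20–39=21560, 40–59=8279, 60–79=20622
— Period 2 —
Births: 21560 × 0.138 = 2975  |  8279 × 0.54 = 4471 — total 7446
20–39: 12513 × 0.98 = 12263
40–59: 21560 × 0.974 = 20999
60–79: 8279 × 0.982 = 8130
Population now: 0–19=7446, 20–39=12263, 40–59=20999, 60–79=8130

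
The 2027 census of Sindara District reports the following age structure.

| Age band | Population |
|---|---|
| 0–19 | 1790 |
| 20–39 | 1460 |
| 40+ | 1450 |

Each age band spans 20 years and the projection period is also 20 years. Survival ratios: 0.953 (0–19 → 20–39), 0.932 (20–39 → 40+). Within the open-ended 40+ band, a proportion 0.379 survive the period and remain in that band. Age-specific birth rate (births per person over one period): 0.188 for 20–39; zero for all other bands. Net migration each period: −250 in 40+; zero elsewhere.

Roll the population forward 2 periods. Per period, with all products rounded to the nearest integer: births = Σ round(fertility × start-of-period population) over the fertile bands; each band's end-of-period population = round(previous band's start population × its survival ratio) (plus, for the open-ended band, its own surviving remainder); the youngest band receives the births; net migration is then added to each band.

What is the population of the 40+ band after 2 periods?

Period 1:
Births: 1460 × 0.188 = 274
20–39: 1790 × 0.953 = 1706
40+: 1460 × 0.932 + 1450 × 0.379 = 1361 + 550 = 1911
Net migration: 40+ − 250 → 1661
→ [274, 1706, 1661]
Period 2:
Births: 1706 × 0.188 = 321
20–39: 274 × 0.953 = 261
40+: 1706 × 0.932 + 1661 × 0.379 = 1590 + 630 = 2220
Net migration: 40+ − 250 → 1970
→ [321, 261, 1970]

1970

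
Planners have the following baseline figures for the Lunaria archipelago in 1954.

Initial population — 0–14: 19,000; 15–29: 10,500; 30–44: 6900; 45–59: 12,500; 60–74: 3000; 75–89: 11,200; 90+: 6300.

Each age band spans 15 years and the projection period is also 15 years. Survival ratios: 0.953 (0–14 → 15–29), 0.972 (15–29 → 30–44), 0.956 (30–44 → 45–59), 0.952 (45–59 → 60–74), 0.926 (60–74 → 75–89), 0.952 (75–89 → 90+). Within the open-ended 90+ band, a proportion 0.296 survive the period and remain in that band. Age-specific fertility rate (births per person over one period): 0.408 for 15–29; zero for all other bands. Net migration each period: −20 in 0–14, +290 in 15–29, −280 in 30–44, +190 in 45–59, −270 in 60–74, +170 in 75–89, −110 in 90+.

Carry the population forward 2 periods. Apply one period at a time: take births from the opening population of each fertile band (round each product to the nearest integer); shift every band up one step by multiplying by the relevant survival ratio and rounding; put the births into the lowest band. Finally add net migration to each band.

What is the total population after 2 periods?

Period 1.
Births: 10500 × 0.408 = 4284
15–29: 19000 × 0.953 = 18107
30–44: 10500 × 0.972 = 10206
45–59: 6900 × 0.956 = 6596
60–74: 12500 × 0.952 = 11900
75–89: 3000 × 0.926 = 2778
90+: 11200 × 0.952 + 6300 × 0.296 = 10662 + 1865 = 12527
Net migration: 0–14 − 20 → 4264; 15–29 + 290 → 18397; 30–44 − 280 → 9926; 45–59 + 190 → 6786; 60–74 − 270 → 11630; 75–89 + 170 → 2948; 90+ − 110 → 12417
Population now: 0–14=4264, 15–29=18397, 30–44=9926, 45–59=6786, 60–74=11630, 75–89=2948, 90+=12417
Period 2.
Births: 18397 × 0.408 = 7506
15–29: 4264 × 0.953 = 4064
30–44: 18397 × 0.972 = 17882
45–59: 9926 × 0.956 = 9489
60–74: 6786 × 0.952 = 6460
75–89: 11630 × 0.926 = 10769
90+: 2948 × 0.952 + 12417 × 0.296 = 2806 + 3675 = 6481
Net migration: 0–14 − 20 → 7486; 15–29 + 290 → 4354; 30–44 − 280 → 17602; 45–59 + 190 → 9679; 60–74 − 270 → 6190; 75–89 + 170 → 10939; 90+ − 110 → 6371
Population now: 0–14=7486, 15–29=4354, 30–44=17602, 45–59=9679, 60–74=6190, 75–89=10939, 90+=6371
Total after period 2: 7486 + 4354 + 17602 + 9679 + 6190 + 10939 + 6371 = 62621

62621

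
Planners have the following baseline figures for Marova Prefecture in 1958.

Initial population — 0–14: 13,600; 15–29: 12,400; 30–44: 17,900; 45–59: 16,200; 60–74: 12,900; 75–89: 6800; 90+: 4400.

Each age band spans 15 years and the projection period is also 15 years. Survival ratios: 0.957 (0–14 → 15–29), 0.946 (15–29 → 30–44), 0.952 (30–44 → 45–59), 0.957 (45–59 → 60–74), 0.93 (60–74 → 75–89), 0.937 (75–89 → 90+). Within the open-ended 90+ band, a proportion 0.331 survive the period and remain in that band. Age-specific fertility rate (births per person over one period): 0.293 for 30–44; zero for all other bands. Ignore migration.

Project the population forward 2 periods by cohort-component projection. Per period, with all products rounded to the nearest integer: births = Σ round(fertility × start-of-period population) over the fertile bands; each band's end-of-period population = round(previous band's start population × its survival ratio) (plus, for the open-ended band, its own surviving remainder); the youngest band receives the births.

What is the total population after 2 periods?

Let group 1 be 0–14 through group 7 = 90+.
Period 1.
Births: 17900 × 0.293 = 5245
Group 2: 13600 × 0.957 = 13015
Group 3: 12400 × 0.946 = 11730
Group 4: 17900 × 0.952 = 17041
Group 5: 16200 × 0.957 = 15503
Group 6: 12900 × 0.93 = 11997
Group 7: 6800 × 0.937 + 4400 × 0.331 = 6372 + 1456 = 7828
End of period: [5245, 13015, 11730, 17041, 15503, 11997, 7828]
Period 2.
Births: 11730 × 0.293 = 3437
Group 2: 5245 × 0.957 = 5019
Group 3: 13015 × 0.946 = 12312
Group 4: 11730 × 0.952 = 11167
Group 5: 17041 × 0.957 = 16308
Group 6: 15503 × 0.93 = 14418
Group 7: 11997 × 0.937 + 7828 × 0.331 = 11241 + 2591 = 13832
End of period: [3437, 5019, 12312, 11167, 16308, 14418, 13832]
Total after period 2: 3437 + 5019 + 12312 + 11167 + 16308 + 14418 + 13832 = 76493

76493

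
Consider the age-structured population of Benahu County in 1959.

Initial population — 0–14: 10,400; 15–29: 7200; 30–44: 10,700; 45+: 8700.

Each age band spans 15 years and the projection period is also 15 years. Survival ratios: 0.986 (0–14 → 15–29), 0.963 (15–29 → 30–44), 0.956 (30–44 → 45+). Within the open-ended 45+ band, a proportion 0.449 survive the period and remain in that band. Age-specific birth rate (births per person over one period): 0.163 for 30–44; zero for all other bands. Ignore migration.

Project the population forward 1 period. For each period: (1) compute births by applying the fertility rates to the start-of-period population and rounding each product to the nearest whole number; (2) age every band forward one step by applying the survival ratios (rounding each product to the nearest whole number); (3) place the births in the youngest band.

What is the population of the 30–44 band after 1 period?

Period 1:
Births: 10700 × 0.163 = 1744
15–29: 10400 × 0.986 = 10254
30–44: 7200 × 0.963 = 6934
45+: 10700 × 0.956 + 8700 × 0.449 = 10229 + 3906 = 14135
End of period: [1744, 10254, 6934, 14135]

6934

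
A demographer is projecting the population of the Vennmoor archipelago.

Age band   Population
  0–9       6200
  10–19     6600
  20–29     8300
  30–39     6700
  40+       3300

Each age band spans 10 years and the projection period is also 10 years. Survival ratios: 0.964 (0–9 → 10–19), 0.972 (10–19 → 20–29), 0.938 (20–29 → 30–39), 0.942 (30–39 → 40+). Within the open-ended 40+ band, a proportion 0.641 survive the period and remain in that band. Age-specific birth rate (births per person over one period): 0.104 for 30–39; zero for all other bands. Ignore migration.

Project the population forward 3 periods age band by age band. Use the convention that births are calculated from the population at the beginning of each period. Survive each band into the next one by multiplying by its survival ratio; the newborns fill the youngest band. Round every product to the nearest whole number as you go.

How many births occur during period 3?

After projecting period 1:
Births: 6700 * 0.104 = 697
10–19: 6200 * 0.964 = 5977
20–29: 6600 * 0.972 = 6415
30–39: 8300 * 0.938 = 7785
40+: 6700 * 0.942 + 3300 * 0.641 = 6311 + 2115 = 8426
End of period: [697, 5977, 6415, 7785, 8426]
After projecting period 2:
Births: 7785 * 0.104 = 810
10–19: 697 * 0.964 = 672
20–29: 5977 * 0.972 = 5810
30–39: 6415 * 0.938 = 6017
40+: 7785 * 0.942 + 8426 * 0.641 = 7333 + 5401 = 12734
End of period: [810, 672, 5810, 6017, 12734]
After projecting period 3:
Births: 6017 * 0.104 = 626
10–19: 810 * 0.964 = 781
20–29: 672 * 0.972 = 653
30–39: 5810 * 0.938 = 5450
40+: 6017 * 0.942 + 12734 * 0.641 = 5668 + 8162 = 13830
End of period: [626, 781, 653, 5450, 13830]

626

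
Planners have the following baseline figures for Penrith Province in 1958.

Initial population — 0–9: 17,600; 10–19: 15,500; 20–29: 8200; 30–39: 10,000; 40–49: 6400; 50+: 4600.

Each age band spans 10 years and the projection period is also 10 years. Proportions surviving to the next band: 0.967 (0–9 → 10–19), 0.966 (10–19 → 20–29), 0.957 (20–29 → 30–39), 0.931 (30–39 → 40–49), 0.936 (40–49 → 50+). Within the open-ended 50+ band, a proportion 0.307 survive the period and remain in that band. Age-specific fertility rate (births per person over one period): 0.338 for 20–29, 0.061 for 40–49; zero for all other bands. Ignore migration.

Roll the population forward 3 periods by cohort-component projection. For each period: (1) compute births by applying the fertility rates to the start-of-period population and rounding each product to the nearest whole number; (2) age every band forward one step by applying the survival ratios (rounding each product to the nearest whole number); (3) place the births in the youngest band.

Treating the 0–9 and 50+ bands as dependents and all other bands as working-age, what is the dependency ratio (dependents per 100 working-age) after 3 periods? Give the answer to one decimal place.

Numbering the bands 1..6 from youngest to oldest:
— Period 1 —
Births: 8200 × 0.338 = 2772, 6400 × 0.061 = 390 → 3162
Band 2: 17600 × 0.967 = 17019
Band 3: 15500 × 0.966 = 14973
Band 4: 8200 × 0.957 = 7847
Band 5: 10000 × 0.931 = 9310
Band 6: 6400 × 0.936 + 4600 × 0.307 = 5990 + 1412 = 7402
Population now: 0–9=3162, 10–19=17019, 20–29=14973, 30–39=7847, 40–49=9310, 50+=7402
— Period 2 —
Births: 14973 × 0.338 = 5061, 9310 × 0.061 = 568 → 5629
Band 2: 3162 × 0.967 = 3058
Band 3: 17019 × 0.966 = 16440
Band 4: 14973 × 0.957 = 14329
Band 5: 7847 × 0.931 = 7306
Band 6: 9310 × 0.936 + 7402 × 0.307 = 8714 + 2272 = 10986
Population now: 0–9=5629, 10–19=3058, 20–29=16440, 30–39=14329, 40–49=7306, 50+=10986
— Period 3 —
Births: 16440 × 0.338 = 5557, 7306 × 0.061 = 446 → 6003
Band 2: 5629 × 0.967 = 5443
Band 3: 3058 × 0.966 = 2954
Band 4: 16440 × 0.957 = 15733
Band 5: 14329 × 0.931 = 13340
Band 6: 7306 × 0.936 + 10986 × 0.307 = 6838 + 3373 = 10211
Population now: 0–9=6003, 10–19=5443, 20–29=2954, 30–39=15733, 40–49=13340, 50+=10211
Dependents (band 0–9 + band 50+) = 6003 + 10211 = 16214; working-age = 37470; ratio = 16214/37470 × 100 = 43.3

43.3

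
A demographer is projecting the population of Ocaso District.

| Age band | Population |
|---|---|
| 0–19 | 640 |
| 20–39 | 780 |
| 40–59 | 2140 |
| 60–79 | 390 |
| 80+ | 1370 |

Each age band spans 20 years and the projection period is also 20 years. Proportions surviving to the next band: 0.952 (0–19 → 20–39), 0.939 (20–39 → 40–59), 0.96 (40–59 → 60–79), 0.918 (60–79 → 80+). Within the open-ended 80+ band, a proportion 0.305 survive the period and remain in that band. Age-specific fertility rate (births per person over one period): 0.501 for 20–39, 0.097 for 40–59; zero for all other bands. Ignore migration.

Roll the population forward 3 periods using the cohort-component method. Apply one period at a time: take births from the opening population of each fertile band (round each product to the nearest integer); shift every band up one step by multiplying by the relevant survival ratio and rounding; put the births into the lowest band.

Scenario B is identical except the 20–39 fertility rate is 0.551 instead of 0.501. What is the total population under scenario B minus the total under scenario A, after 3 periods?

[period 1]
Births: 780 × 0.501 = 391, 2140 × 0.097 = 208 → total 599
20–39: 640 × 0.952 = 609
40–59: 780 × 0.939 = 732
60–79: 2140 × 0.96 = 2054
80+: 390 × 0.918 + 1370 × 0.305 = 358 + 418 = 776
End of period: [599, 609, 732, 2054, 776]
[period 2]
Births: 609 × 0.501 = 305, 732 × 0.097 = 71 → total 376
20–39: 599 × 0.952 = 570
40–59: 609 × 0.939 = 572
60–79: 732 × 0.96 = 703
80+: 2054 × 0.918 + 776 × 0.305 = 1886 + 237 = 2123
End of period: [376, 570, 572, 703, 2123]
[period 3]
Births: 570 × 0.501 = 286, 572 × 0.097 = 55 → total 341
20–39: 376 × 0.952 = 358
40–59: 570 × 0.939 = 535
60–79: 572 × 0.96 = 549
80+: 703 × 0.918 + 2123 × 0.305 = 645 + 648 = 1293
End of period: [341, 358, 535, 549, 1293]
Scenario A total after 3 periods: 3076
Scenario B projection —
[period 1]
Births: 780 × 0.551 = 430, 2140 × 0.097 = 208 → total 638
20–39: 640 × 0.952 = 609
40–59: 780 × 0.939 = 732
60–79: 2140 × 0.96 = 2054
80+: 390 × 0.918 + 1370 × 0.305 = 358 + 418 = 776
End of period: [638, 609, 732, 2054, 776]
[period 2]
Births: 609 × 0.551 = 336, 732 × 0.097 = 71 → total 407
20–39: 638 × 0.952 = 607
40–59: 609 × 0.939 = 572
60–79: 732 × 0.96 = 703
80+: 2054 × 0.918 + 776 × 0.305 = 1886 + 237 = 2123
End of period: [407, 607, 572, 703, 2123]
[period 3]
Births: 607 × 0.551 = 334, 572 × 0.097 = 55 → total 389
20–39: 407 × 0.952 = 387
40–59: 607 × 0.939 = 570
60–79: 572 × 0.96 = 549
80+: 703 × 0.918 + 2123 × 0.305 = 645 + 648 = 1293
End of period: [389, 387, 570, 549, 1293]
Scenario B total after 3 periods: 3188
Difference B − A = 3188 − 3076 = 112

112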